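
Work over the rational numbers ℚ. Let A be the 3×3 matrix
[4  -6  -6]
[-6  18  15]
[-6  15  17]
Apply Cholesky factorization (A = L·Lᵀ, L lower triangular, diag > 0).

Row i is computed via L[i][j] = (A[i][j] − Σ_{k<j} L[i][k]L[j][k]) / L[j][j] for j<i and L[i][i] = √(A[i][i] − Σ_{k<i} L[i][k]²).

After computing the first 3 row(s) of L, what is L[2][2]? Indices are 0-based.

Step 1: L[0][0] = √(4) = 2.
  L[1][0] = (-6) / L[0][0] = -3.
Step 2: L[1][1] = √(9) = 3.
  L[2][0] = (-6) / L[0][0] = -3.
  L[2][1] = (6) / L[1][1] = 2.
Step 3: L[2][2] = √(4) = 2.

L[2][2] = 2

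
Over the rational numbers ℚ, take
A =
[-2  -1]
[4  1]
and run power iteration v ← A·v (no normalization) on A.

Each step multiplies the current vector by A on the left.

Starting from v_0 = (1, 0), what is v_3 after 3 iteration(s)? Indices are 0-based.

v_3 = (4, -4)

v_0 = (1, 0).
v_1 = A·v_0 = (-2, 4).
v_2 = A·v_1 = (0, -4).
v_3 = A·v_2 = (4, -4).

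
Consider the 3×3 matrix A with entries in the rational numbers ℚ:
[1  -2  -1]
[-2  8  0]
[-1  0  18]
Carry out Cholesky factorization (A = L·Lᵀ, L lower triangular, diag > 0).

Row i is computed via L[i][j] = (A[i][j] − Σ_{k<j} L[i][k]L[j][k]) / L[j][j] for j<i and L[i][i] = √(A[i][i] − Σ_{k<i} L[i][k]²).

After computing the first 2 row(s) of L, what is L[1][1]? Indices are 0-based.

Step 1: L[0][0] = √(1) = 1.
  L[1][0] = (-2) / L[0][0] = -2.
Step 2: L[1][1] = √(4) = 2.

L[1][1] = 2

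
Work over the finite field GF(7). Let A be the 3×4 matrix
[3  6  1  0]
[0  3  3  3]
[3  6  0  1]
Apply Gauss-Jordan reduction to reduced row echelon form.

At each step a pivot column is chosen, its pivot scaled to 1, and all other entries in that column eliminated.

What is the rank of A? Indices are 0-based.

[1] R0 /= 3  ⇒  (1, 2, 5, 0)
     R2 -= 3·R0  ⇒  (0, 0, 6, 1)
[2] R1 /= 3  ⇒  (0, 1, 1, 1)
     R0 -= 2·R1  ⇒  (1, 0, 3, 5)
[3] R2 /= 6  ⇒  (0, 0, 1, 6)
     R0 -= 3·R2  ⇒  (1, 0, 0, 1)
     R1 -= 1·R2  ⇒  (0, 1, 0, 2)

rank = 3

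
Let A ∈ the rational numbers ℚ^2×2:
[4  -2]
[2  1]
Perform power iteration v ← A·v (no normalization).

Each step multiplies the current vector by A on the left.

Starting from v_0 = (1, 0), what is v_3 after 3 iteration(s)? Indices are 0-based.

v_0 = (1, 0).
v_1 = A·v_0 = (4, 2).
v_2 = A·v_1 = (12, 10).
v_3 = A·v_2 = (28, 34).

v_3 = (28, 34)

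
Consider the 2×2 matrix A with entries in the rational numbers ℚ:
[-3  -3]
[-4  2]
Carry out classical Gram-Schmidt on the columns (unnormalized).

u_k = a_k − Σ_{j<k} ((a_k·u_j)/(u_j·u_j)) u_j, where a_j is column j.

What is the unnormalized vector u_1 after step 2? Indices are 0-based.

u_1 = (-72/25, 54/25)

Step 1: u_0 = a_0 = (-3, -4).
Step 2: u_1 = a_1 − (1/25)·u_0 = (-72/25, 54/25).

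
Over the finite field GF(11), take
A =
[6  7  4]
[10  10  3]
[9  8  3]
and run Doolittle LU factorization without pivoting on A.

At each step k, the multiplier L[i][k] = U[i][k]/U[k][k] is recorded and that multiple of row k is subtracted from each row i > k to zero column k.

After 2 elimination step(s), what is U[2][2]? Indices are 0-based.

U[2][2] = 8

[col 0] pivot 6
  R1 -= 9*R0 → (0, 2, 0)  (L[1][0] := 9)
  R2 -= 7*R0 → (0, 3, 8)  (L[2][0] := 7)
[col 1] pivot 2
  R2 -= 7*R1 → (0, 0, 8)  (L[2][1] := 7)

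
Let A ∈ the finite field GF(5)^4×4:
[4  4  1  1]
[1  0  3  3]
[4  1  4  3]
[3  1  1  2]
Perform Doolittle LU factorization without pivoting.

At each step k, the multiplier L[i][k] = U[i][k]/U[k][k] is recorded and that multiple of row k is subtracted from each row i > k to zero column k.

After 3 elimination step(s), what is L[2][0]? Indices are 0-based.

L[2][0] = 1

k=0: U[0][0]=4
  eliminate (1,0): mult=4, new row 1: (0, 4, 4, 4); set L[1][0]=4
  eliminate (2,0): mult=1, new row 2: (0, 2, 3, 2); set L[2][0]=1
  eliminate (3,0): mult=2, new row 3: (0, 3, 4, 0); set L[3][0]=2
k=1: U[1][1]=4
  eliminate (2,1): mult=3, new row 2: (0, 0, 1, 0); set L[2][1]=3
  eliminate (3,1): mult=2, new row 3: (0, 0, 1, 2); set L[3][1]=2
k=2: U[2][2]=1
  eliminate (3,2): mult=1, new row 3: (0, 0, 0, 2); set L[3][2]=1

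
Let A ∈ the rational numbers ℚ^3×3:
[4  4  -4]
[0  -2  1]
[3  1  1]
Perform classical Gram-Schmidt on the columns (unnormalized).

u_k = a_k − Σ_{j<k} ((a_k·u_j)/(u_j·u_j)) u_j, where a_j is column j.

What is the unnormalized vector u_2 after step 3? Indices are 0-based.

Step 1: u_0 = a_0 = (4, 0, 3).
Step 2: u_1 = a_1 − (19/25)·u_0 = (24/25, -2, -32/25).
Step 3: u_2 = a_2 − (-13/25)·u_0 − (-89/82)·u_1 = (-36/41, -48/41, 48/41).

u_2 = (-36/41, -48/41, 48/41)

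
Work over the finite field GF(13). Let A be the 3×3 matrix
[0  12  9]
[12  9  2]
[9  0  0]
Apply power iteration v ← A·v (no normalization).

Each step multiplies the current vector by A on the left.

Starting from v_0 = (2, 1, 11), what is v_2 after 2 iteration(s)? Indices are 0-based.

v_0 = (2, 1, 11).
v_1 = A·v_0 = (7, 3, 5).
v_2 = A·v_1 = (3, 4, 11).

v_2 = (3, 4, 11)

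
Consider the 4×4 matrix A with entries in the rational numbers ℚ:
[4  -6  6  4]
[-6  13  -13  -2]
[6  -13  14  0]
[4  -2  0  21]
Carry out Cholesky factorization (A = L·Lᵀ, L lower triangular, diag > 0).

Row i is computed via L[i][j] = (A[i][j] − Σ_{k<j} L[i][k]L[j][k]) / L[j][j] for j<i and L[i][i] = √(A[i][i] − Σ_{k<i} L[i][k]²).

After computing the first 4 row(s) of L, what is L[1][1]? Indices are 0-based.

Step 1: L[0][0] = √(4) = 2.
  L[1][0] = (-6) / L[0][0] = -3.
Step 2: L[1][1] = √(4) = 2.
  L[2][0] = (6) / L[0][0] = 3.
  L[2][1] = (-4) / L[1][1] = -2.
Step 3: L[2][2] = √(1) = 1.
  L[3][0] = (4) / L[0][0] = 2.
  L[3][1] = (4) / L[1][1] = 2.
  L[3][2] = (-2) / L[2][2] = -2.
Step 4: L[3][3] = √(9) = 3.

L[1][1] = 2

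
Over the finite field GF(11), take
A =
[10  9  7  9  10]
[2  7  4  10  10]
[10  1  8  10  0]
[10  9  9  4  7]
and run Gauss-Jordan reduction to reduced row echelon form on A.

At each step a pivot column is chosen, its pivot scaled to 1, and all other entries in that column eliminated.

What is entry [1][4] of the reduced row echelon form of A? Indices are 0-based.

step 1: normalize row 0 (÷10) = (1, 2, 4, 2, 1)
  row 1: subtract 2×row0 = (0, 3, 7, 6, 8)
  row 2: subtract 10×row0 = (0, 3, 1, 1, 1)
  row 3: subtract 10×row0 = (0, 0, 2, 6, 8)
step 2: normalize row 1 (÷3) = (0, 1, 6, 2, 10)
  row 0: subtract 2×row1 = (1, 0, 3, 9, 3)
  row 2: subtract 3×row1 = (0, 0, 5, 6, 4)
step 3: normalize row 2 (÷5) = (0, 0, 1, 10, 3)
  row 0: subtract 3×row2 = (1, 0, 0, 1, 5)
  row 1: subtract 6×row2 = (0, 1, 0, 8, 3)
  row 3: subtract 2×row2 = (0, 0, 0, 8, 2)
step 4: normalize row 3 (÷8) = (0, 0, 0, 1, 3)
  row 0: subtract 1×row3 = (1, 0, 0, 0, 2)
  row 1: subtract 8×row3 = (0, 1, 0, 0, 1)
  row 2: subtract 10×row3 = (0, 0, 1, 0, 6)

M[1][4] = 1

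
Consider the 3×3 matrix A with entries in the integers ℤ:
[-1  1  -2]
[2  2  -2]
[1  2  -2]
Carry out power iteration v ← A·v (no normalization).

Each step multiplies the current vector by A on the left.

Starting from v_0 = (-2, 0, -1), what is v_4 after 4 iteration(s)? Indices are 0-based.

v_0 = (-2, 0, -1).
v_1 = A·v_0 = (4, -2, 0).
v_2 = A·v_1 = (-6, 4, 0).
v_3 = A·v_2 = (10, -4, 2).
v_4 = A·v_3 = (-18, 8, -2).

v_4 = (-18, 8, -2)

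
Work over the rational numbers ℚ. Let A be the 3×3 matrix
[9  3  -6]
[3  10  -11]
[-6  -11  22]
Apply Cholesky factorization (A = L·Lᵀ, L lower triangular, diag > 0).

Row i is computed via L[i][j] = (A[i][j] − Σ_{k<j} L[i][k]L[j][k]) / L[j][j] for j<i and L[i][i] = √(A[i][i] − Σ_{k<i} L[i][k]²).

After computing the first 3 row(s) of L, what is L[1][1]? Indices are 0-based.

Step 1: L[0][0] = √(9) = 3.
  L[1][0] = (3) / L[0][0] = 1.
Step 2: L[1][1] = √(9) = 3.
  L[2][0] = (-6) / L[0][0] = -2.
  L[2][1] = (-9) / L[1][1] = -3.
Step 3: L[2][2] = √(9) = 3.

L[1][1] = 3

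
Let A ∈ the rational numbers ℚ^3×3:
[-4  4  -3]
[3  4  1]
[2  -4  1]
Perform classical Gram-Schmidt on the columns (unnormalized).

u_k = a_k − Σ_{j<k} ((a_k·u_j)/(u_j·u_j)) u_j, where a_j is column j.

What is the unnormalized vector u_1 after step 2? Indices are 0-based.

Step 1: u_0 = a_0 = (-4, 3, 2).
Step 2: u_1 = a_1 − (-12/29)·u_0 = (68/29, 152/29, -92/29).

u_1 = (68/29, 152/29, -92/29)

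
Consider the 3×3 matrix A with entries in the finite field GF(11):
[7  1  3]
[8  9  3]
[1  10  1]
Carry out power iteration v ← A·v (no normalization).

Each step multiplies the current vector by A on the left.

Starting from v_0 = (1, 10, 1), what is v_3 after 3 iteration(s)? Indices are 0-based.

v_3 = (9, 6, 7)

v_0 = (1, 10, 1).
v_1 = A·v_0 = (9, 2, 3).
v_2 = A·v_1 = (8, 0, 10).
v_3 = A·v_2 = (9, 6, 7).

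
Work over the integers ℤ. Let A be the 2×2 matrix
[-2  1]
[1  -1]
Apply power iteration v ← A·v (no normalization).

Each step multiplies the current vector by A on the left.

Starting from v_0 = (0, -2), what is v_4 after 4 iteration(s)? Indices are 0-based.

v_4 = (42, -26)

v_0 = (0, -2).
v_1 = A·v_0 = (-2, 2).
v_2 = A·v_1 = (6, -4).
v_3 = A·v_2 = (-16, 10).
v_4 = A·v_3 = (42, -26).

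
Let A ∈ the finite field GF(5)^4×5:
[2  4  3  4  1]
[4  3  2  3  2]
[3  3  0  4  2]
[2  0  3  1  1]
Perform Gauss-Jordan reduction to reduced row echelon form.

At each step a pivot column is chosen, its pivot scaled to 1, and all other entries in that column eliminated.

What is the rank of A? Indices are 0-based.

[1] R0 /= 2  ⇒  (1, 2, 4, 2, 3)
     R1 -= 4·R0  ⇒  (0, 0, 1, 0, 0)
     R2 -= 3·R0  ⇒  (0, 2, 3, 3, 3)
     R3 -= 2·R0  ⇒  (0, 1, 0, 2, 0)
[2] R1 <-> R2
[2] R1 /= 2  ⇒  (0, 1, 4, 4, 4)
     R0 -= 2·R1  ⇒  (1, 0, 1, 4, 0)
     R3 -= 1·R1  ⇒  (0, 0, 1, 3, 1)
[3] R2 /= 1  ⇒  (0, 0, 1, 0, 0)
     R0 -= 1·R2  ⇒  (1, 0, 0, 4, 0)
     R1 -= 4·R2  ⇒  (0, 1, 0, 4, 4)
     R3 -= 1·R2  ⇒  (0, 0, 0, 3, 1)
[4] R3 /= 3  ⇒  (0, 0, 0, 1, 2)
     R0 -= 4·R3  ⇒  (1, 0, 0, 0, 2)
     R1 -= 4·R3  ⇒  (0, 1, 0, 0, 1)

rank = 4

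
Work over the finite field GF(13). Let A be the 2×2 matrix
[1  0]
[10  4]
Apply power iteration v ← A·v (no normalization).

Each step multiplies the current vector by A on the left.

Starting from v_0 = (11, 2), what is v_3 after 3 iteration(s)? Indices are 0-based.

v_0 = (11, 2).
v_1 = A·v_0 = (11, 1).
v_2 = A·v_1 = (11, 10).
v_3 = A·v_2 = (11, 7).

v_3 = (11, 7)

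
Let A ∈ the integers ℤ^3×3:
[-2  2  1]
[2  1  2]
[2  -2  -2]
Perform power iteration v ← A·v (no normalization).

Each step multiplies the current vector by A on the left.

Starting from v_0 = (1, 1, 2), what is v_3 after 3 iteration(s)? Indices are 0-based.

v_0 = (1, 1, 2).
v_1 = A·v_0 = (2, 7, -4).
v_2 = A·v_1 = (6, 3, -2).
v_3 = A·v_2 = (-8, 11, 10).

v_3 = (-8, 11, 10)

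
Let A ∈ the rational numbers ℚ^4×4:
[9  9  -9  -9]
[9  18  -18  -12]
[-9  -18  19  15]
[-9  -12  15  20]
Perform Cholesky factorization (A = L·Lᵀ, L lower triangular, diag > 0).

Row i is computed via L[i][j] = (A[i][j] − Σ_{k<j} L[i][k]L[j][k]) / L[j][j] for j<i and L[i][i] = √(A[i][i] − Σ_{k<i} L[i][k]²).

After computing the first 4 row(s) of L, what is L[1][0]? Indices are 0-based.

Step 1: L[0][0] = √(9) = 3.
  L[1][0] = (9) / L[0][0] = 3.
Step 2: L[1][1] = √(9) = 3.
  L[2][0] = (-9) / L[0][0] = -3.
  L[2][1] = (-9) / L[1][1] = -3.
Step 3: L[2][2] = √(1) = 1.
  L[3][0] = (-9) / L[0][0] = -3.
  L[3][1] = (-3) / L[1][1] = -1.
  L[3][2] = (3) / L[2][2] = 3.
Step 4: L[3][3] = √(1) = 1.

L[1][0] = 3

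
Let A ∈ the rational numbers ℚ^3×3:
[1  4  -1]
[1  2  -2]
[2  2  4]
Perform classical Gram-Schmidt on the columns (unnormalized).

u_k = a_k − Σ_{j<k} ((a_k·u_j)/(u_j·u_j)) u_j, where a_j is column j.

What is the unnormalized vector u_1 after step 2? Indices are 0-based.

u_1 = (7/3, 1/3, -4/3)

Step 1: u_0 = a_0 = (1, 1, 2).
Step 2: u_1 = a_1 − (5/3)·u_0 = (7/3, 1/3, -4/3).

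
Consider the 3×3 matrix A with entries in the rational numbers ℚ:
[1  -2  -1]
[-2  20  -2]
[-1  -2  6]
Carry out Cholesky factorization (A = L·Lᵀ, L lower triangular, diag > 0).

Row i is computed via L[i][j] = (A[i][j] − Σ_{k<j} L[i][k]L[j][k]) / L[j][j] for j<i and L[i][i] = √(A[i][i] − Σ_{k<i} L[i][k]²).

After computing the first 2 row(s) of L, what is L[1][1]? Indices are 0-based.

Step 1: L[0][0] = √(1) = 1.
  L[1][0] = (-2) / L[0][0] = -2.
Step 2: L[1][1] = √(16) = 4.

L[1][1] = 4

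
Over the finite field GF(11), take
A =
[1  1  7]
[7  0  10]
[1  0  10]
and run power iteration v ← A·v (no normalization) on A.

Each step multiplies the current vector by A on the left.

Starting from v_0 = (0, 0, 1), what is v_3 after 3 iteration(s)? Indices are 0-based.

v_0 = (0, 0, 1).
v_1 = A·v_0 = (7, 10, 10).
v_2 = A·v_1 = (10, 6, 8).
v_3 = A·v_2 = (6, 7, 2).

v_3 = (6, 7, 2)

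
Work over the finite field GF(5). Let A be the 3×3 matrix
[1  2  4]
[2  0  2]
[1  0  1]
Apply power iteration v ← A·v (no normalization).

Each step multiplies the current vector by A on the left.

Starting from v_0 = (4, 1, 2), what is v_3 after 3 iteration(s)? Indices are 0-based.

v_3 = (2, 4, 2)

v_0 = (4, 1, 2).
v_1 = A·v_0 = (4, 2, 1).
v_2 = A·v_1 = (2, 0, 0).
v_3 = A·v_2 = (2, 4, 2).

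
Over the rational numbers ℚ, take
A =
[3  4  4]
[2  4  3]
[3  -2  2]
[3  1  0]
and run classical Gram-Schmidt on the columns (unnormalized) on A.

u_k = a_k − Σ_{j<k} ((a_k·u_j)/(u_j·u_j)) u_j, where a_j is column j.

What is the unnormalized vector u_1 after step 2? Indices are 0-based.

Step 1: u_0 = a_0 = (3, 2, 3, 3).
Step 2: u_1 = a_1 − (17/31)·u_0 = (73/31, 90/31, -113/31, -20/31).

u_1 = (73/31, 90/31, -113/31, -20/31)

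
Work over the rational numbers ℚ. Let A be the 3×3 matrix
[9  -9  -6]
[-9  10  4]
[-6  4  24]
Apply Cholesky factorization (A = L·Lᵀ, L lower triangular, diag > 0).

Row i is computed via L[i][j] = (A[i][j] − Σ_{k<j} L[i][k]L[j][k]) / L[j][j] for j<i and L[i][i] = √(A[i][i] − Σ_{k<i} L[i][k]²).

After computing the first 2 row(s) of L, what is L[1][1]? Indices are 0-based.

Step 1: L[0][0] = √(9) = 3.
  L[1][0] = (-9) / L[0][0] = -3.
Step 2: L[1][1] = √(1) = 1.

L[1][1] = 1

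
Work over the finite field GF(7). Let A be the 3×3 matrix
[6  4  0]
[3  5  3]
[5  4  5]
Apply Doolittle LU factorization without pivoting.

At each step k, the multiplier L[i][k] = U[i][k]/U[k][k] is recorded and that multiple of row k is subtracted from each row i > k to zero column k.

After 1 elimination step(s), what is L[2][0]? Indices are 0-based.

L[2][0] = 2

[col 0] pivot 6
  R1 -= 4*R0 → (0, 3, 3)  (L[1][0] := 4)
  R2 -= 2*R0 → (0, 3, 5)  (L[2][0] := 2)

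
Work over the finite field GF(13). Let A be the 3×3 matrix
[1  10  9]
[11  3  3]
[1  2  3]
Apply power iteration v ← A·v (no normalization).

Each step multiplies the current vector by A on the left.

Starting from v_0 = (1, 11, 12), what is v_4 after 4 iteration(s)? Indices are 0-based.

v_4 = (10, 12, 12)

v_0 = (1, 11, 12).
v_1 = A·v_0 = (11, 2, 7).
v_2 = A·v_1 = (3, 5, 10).
v_3 = A·v_2 = (0, 0, 4).
v_4 = A·v_3 = (10, 12, 12).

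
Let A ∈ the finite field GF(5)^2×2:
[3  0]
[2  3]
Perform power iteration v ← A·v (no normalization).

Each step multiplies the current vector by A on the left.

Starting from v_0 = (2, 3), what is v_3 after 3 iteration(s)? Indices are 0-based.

v_0 = (2, 3).
v_1 = A·v_0 = (1, 3).
v_2 = A·v_1 = (3, 1).
v_3 = A·v_2 = (4, 4).

v_3 = (4, 4)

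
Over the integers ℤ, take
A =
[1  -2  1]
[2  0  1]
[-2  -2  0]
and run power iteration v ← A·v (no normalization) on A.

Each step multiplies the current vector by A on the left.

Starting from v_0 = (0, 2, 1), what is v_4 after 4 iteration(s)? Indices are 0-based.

v_0 = (0, 2, 1).
v_1 = A·v_0 = (-3, 1, -4).
v_2 = A·v_1 = (-9, -10, 4).
v_3 = A·v_2 = (15, -14, 38).
v_4 = A·v_3 = (81, 68, -2).

v_4 = (81, 68, -2)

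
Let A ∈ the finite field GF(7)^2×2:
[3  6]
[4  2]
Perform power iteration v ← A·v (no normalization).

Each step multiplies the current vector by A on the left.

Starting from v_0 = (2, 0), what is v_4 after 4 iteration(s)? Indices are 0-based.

v_0 = (2, 0).
v_1 = A·v_0 = (6, 1).
v_2 = A·v_1 = (3, 5).
v_3 = A·v_2 = (4, 1).
v_4 = A·v_3 = (4, 4).

v_4 = (4, 4)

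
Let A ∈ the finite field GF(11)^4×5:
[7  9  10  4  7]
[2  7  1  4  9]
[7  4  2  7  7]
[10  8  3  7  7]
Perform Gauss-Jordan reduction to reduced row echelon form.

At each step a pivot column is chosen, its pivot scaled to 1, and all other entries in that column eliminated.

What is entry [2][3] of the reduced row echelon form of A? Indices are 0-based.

step 1: normalize row 0 (÷7) = (1, 6, 3, 10, 1)
  row 1: subtract 2×row0 = (0, 6, 6, 6, 7)
  row 2: subtract 7×row0 = (0, 6, 3, 3, 0)
  row 3: subtract 10×row0 = (0, 3, 6, 6, 8)
step 2: normalize row 1 (÷6) = (0, 1, 1, 1, 3)
  row 0: subtract 6×row1 = (1, 0, 8, 4, 5)
  row 2: subtract 6×row1 = (0, 0, 8, 8, 4)
  row 3: subtract 3×row1 = (0, 0, 3, 3, 10)
step 3: normalize row 2 (÷8) = (0, 0, 1, 1, 6)
  row 0: subtract 8×row2 = (1, 0, 0, 7, 1)
  row 1: subtract 1×row2 = (0, 1, 0, 0, 8)
  row 3: subtract 3×row2 = (0, 0, 0, 0, 3)
skip col 3 (zero from row 3)
step 4: normalize row 3 (÷3) = (0, 0, 0, 0, 1)
  row 0: subtract 1×row3 = (1, 0, 0, 7, 0)
  row 1: subtract 8×row3 = (0, 1, 0, 0, 0)
  row 2: subtract 6×row3 = (0, 0, 1, 1, 0)

M[2][3] = 1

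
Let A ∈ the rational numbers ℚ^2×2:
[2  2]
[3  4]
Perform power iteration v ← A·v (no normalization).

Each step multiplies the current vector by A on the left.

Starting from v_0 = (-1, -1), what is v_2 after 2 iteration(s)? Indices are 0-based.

v_2 = (-22, -40)

v_0 = (-1, -1).
v_1 = A·v_0 = (-4, -7).
v_2 = A·v_1 = (-22, -40).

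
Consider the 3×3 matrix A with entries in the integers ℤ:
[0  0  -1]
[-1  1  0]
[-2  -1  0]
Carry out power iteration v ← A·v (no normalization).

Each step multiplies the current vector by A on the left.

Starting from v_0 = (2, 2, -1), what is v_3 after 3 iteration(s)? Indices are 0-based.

v_0 = (2, 2, -1).
v_1 = A·v_0 = (1, 0, -6).
v_2 = A·v_1 = (6, -1, -2).
v_3 = A·v_2 = (2, -7, -11).

v_3 = (2, -7, -11)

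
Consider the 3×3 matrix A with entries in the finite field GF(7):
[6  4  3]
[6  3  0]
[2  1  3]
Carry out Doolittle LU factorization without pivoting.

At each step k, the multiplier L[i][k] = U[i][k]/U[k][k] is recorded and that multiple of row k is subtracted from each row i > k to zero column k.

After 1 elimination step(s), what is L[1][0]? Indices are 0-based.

k=0: U[0][0]=6
  eliminate (1,0): mult=1, new row 1: (0, 6, 4); set L[1][0]=1
  eliminate (2,0): mult=5, new row 2: (0, 2, 2); set L[2][0]=5

L[1][0] = 1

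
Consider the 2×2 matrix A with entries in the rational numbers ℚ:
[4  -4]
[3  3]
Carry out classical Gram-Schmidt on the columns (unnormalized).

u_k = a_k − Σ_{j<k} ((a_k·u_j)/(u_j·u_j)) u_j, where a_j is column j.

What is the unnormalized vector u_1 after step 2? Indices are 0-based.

u_1 = (-72/25, 96/25)

Step 1: u_0 = a_0 = (4, 3).
Step 2: u_1 = a_1 − (-7/25)·u_0 = (-72/25, 96/25).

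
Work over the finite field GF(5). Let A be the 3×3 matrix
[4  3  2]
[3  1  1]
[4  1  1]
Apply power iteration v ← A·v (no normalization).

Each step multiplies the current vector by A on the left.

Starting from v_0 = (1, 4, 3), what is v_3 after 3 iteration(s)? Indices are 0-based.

v_3 = (4, 1, 1)

v_0 = (1, 4, 3).
v_1 = A·v_0 = (2, 0, 1).
v_2 = A·v_1 = (0, 2, 4).
v_3 = A·v_2 = (4, 1, 1).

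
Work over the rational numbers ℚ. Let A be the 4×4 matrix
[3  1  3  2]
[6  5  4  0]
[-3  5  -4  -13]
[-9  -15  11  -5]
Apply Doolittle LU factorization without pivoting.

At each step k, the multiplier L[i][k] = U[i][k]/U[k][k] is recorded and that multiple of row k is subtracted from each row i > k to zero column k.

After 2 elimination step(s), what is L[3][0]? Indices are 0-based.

L[3][0] = -3

[col 0] pivot 3
  R1 -= 2*R0 → (0, 3, -2, -4)  (L[1][0] := 2)
  R2 -= -1*R0 → (0, 6, -1, -11)  (L[2][0] := -1)
  R3 -= -3*R0 → (0, -12, 20, 1)  (L[3][0] := -3)
[col 1] pivot 3
  R2 -= 2*R1 → (0, 0, 3, -3)  (L[2][1] := 2)
  R3 -= -4*R1 → (0, 0, 12, -15)  (L[3][1] := -4)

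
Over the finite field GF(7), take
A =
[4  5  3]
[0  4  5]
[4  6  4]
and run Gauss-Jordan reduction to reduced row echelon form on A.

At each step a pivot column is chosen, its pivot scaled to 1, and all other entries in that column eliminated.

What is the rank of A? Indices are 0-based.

pivot(0,0)=4: scale R0 → (1, 3, 6)
  clear (2,0): R2 −= (4)R0 → (0, 1, 1)
pivot(1,1)=4: scale R1 → (0, 1, 3)
  clear (0,1): R0 −= (3)R1 → (1, 0, 4)
  clear (2,1): R2 −= (1)R1 → (0, 0, 5)
pivot(2,2)=5: scale R2 → (0, 0, 1)
  clear (0,2): R0 −= (4)R2 → (1, 0, 0)
  clear (1,2): R1 −= (3)R2 → (0, 1, 0)

rank = 3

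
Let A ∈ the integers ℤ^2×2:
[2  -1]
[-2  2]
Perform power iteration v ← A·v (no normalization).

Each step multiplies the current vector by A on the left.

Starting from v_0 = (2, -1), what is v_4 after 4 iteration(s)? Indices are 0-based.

v_0 = (2, -1).
v_1 = A·v_0 = (5, -6).
v_2 = A·v_1 = (16, -22).
v_3 = A·v_2 = (54, -76).
v_4 = A·v_3 = (184, -260).

v_4 = (184, -260)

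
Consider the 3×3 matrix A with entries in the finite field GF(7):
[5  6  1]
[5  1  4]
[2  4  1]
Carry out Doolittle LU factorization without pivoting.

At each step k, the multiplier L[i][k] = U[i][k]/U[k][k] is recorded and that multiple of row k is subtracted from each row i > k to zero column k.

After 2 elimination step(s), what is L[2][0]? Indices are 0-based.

Step 1: pivot at (0,0) is 5.
  row1 ← row1 − (1)·row0  ⇒  L[1][0]=1, U row1=(0, 2, 3)
  row2 ← row2 − (6)·row0  ⇒  L[2][0]=6, U row2=(0, 3, 2)
Step 2: pivot at (1,1) is 2.
  row2 ← row2 − (5)·row1  ⇒  L[2][1]=5, U row2=(0, 0, 1)

L[2][0] = 6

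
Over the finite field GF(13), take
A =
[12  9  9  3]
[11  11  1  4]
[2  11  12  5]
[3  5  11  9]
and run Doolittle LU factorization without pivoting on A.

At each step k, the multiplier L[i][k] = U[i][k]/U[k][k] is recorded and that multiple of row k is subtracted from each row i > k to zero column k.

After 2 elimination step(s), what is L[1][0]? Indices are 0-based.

k=0: U[0][0]=12
  eliminate (1,0): mult=2, new row 1: (0, 6, 9, 11); set L[1][0]=2
  eliminate (2,0): mult=11, new row 2: (0, 3, 4, 11); set L[2][0]=11
  eliminate (3,0): mult=10, new row 3: (0, 6, 12, 5); set L[3][0]=10
k=1: U[1][1]=6
  eliminate (2,1): mult=7, new row 2: (0, 0, 6, 12); set L[2][1]=7
  eliminate (3,1): mult=1, new row 3: (0, 0, 3, 7); set L[3][1]=1

L[1][0] = 2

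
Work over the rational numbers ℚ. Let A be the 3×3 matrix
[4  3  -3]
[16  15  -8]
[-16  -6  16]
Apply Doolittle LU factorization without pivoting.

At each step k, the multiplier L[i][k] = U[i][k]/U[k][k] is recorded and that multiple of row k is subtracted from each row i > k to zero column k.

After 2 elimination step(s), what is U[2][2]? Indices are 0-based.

U[2][2] = -4

[col 0] pivot 4
  R1 -= 4*R0 → (0, 3, 4)  (L[1][0] := 4)
  R2 -= -4*R0 → (0, 6, 4)  (L[2][0] := -4)
[col 1] pivot 3
  R2 -= 2*R1 → (0, 0, -4)  (L[2][1] := 2)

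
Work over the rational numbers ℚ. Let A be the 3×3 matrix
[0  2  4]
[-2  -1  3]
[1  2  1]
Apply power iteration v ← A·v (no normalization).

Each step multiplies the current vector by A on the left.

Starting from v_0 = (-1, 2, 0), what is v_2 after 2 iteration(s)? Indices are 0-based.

v_2 = (12, 1, 7)

v_0 = (-1, 2, 0).
v_1 = A·v_0 = (4, 0, 3).
v_2 = A·v_1 = (12, 1, 7).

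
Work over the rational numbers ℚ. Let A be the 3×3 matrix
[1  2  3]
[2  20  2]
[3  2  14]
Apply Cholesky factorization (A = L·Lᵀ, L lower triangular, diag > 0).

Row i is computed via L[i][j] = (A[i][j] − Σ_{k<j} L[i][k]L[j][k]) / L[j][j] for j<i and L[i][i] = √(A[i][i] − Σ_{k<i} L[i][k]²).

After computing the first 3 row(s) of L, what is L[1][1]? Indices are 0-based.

Step 1: L[0][0] = √(1) = 1.
  L[1][0] = (2) / L[0][0] = 2.
Step 2: L[1][1] = √(16) = 4.
  L[2][0] = (3) / L[0][0] = 3.
  L[2][1] = (-4) / L[1][1] = -1.
Step 3: L[2][2] = √(4) = 2.

L[1][1] = 4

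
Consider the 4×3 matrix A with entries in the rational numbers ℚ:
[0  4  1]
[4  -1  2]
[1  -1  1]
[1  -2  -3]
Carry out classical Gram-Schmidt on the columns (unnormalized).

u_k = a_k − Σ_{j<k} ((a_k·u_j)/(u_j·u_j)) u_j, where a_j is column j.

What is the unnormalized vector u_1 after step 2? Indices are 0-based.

Step 1: u_0 = a_0 = (0, 4, 1, 1).
Step 2: u_1 = a_1 − (-7/18)·u_0 = (4, 5/9, -11/18, -29/18).

u_1 = (4, 5/9, -11/18, -29/18)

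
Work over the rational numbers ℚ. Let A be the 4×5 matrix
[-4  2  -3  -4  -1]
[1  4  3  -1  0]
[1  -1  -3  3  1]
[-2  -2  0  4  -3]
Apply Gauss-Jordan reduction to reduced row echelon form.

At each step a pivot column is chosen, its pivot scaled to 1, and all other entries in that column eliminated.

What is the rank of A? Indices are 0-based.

rank = 4

step 1: normalize row 0 (÷-4) = (1, -1/2, 3/4, 1, 1/4)
  row 1: subtract 1×row0 = (0, 9/2, 9/4, -2, -1/4)
  row 2: subtract 1×row0 = (0, -1/2, -15/4, 2, 3/4)
  row 3: subtract -2×row0 = (0, -3, 3/2, 6, -5/2)
step 2: normalize row 1 (÷9/2) = (0, 1, 1/2, -4/9, -1/18)
  row 0: subtract -1/2×row1 = (1, 0, 1, 7/9, 2/9)
  row 2: subtract -1/2×row1 = (0, 0, -7/2, 16/9, 13/18)
  row 3: subtract -3×row1 = (0, 0, 3, 14/3, -8/3)
step 3: normalize row 2 (÷-7/2) = (0, 0, 1, -32/63, -13/63)
  row 0: subtract 1×row2 = (1, 0, 0, 9/7, 3/7)
  row 1: subtract 1/2×row2 = (0, 1, 0, -4/21, 1/21)
  row 3: subtract 3×row2 = (0, 0, 0, 130/21, -43/21)
step 4: normalize row 3 (÷130/21) = (0, 0, 0, 1, -43/130)
  row 0: subtract 9/7×row3 = (1, 0, 0, 0, 111/130)
  row 1: subtract -4/21×row3 = (0, 1, 0, 0, -1/65)
  row 2: subtract -32/63×row3 = (0, 0, 1, 0, -73/195)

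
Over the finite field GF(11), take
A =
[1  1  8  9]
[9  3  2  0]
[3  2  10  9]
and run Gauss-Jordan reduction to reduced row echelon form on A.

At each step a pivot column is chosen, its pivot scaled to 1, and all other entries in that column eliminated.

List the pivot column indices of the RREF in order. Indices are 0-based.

[1] R0 /= 1  ⇒  (1, 1, 8, 9)
     R1 -= 9·R0  ⇒  (0, 5, 7, 7)
     R2 -= 3·R0  ⇒  (0, 10, 8, 4)
[2] R1 /= 5  ⇒  (0, 1, 8, 8)
     R0 -= 1·R1  ⇒  (1, 0, 0, 1)
     R2 -= 10·R1  ⇒  (0, 0, 5, 1)
[3] R2 /= 5  ⇒  (0, 0, 1, 9)
     R1 -= 8·R2  ⇒  (0, 1, 0, 2)

pivot columns: 0, 1, 2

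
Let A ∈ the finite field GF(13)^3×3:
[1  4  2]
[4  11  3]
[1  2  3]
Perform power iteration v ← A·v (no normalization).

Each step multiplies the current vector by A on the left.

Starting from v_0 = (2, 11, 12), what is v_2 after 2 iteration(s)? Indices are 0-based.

v_2 = (5, 0, 8)

v_0 = (2, 11, 12).
v_1 = A·v_0 = (5, 9, 8).
v_2 = A·v_1 = (5, 0, 8).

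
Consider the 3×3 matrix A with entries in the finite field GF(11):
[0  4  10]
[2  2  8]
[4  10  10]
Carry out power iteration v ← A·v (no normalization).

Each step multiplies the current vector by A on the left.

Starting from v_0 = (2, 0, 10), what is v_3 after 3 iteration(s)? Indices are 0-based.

v_0 = (2, 0, 10).
v_1 = A·v_0 = (1, 7, 9).
v_2 = A·v_1 = (8, 0, 10).
v_3 = A·v_2 = (1, 8, 0).

v_3 = (1, 8, 0)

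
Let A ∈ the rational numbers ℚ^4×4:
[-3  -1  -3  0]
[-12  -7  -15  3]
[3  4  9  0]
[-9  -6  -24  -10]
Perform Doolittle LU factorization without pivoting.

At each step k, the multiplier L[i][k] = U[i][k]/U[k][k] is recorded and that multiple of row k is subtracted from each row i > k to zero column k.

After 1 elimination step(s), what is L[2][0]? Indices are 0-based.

k=0: U[0][0]=-3
  eliminate (1,0): mult=4, new row 1: (0, -3, -3, 3); set L[1][0]=4
  eliminate (2,0): mult=-1, new row 2: (0, 3, 6, 0); set L[2][0]=-1
  eliminate (3,0): mult=3, new row 3: (0, -3, -15, -10); set L[3][0]=3

L[2][0] = -1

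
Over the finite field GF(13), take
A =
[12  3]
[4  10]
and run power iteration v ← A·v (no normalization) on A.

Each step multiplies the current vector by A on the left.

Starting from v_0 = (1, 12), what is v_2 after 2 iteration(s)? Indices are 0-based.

v_2 = (12, 2)

v_0 = (1, 12).
v_1 = A·v_0 = (9, 7).
v_2 = A·v_1 = (12, 2).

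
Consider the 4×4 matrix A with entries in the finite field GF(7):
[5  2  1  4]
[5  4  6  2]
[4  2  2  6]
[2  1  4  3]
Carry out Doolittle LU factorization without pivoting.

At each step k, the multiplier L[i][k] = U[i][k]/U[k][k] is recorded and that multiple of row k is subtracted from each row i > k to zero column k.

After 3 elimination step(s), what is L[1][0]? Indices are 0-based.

[col 0] pivot 5
  R1 -= 1*R0 → (0, 2, 5, 5)  (L[1][0] := 1)
  R2 -= 5*R0 → (0, 6, 4, 0)  (L[2][0] := 5)
  R3 -= 6*R0 → (0, 3, 5, 0)  (L[3][0] := 6)
[col 1] pivot 2
  R2 -= 3*R1 → (0, 0, 3, 6)  (L[2][1] := 3)
  R3 -= 5*R1 → (0, 0, 1, 3)  (L[3][1] := 5)
[col 2] pivot 3
  R3 -= 5*R2 → (0, 0, 0, 1)  (L[3][2] := 5)

L[1][0] = 1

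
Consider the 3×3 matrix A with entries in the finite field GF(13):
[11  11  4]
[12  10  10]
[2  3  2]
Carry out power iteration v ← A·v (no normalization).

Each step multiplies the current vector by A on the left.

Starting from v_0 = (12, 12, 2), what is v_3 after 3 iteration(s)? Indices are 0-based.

v_0 = (12, 12, 2).
v_1 = A·v_0 = (12, 11, 12).
v_2 = A·v_1 = (2, 10, 3).
v_3 = A·v_2 = (1, 11, 1).

v_3 = (1, 11, 1)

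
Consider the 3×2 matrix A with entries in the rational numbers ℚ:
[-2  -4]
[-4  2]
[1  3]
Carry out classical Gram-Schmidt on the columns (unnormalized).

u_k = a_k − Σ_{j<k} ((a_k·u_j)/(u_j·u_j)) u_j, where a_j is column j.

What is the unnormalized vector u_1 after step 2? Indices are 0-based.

Step 1: u_0 = a_0 = (-2, -4, 1).
Step 2: u_1 = a_1 − (1/7)·u_0 = (-26/7, 18/7, 20/7).

u_1 = (-26/7, 18/7, 20/7)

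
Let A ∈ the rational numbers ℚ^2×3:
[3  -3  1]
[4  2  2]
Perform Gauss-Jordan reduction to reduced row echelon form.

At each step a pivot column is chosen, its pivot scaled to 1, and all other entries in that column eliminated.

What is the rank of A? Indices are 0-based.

[1] R0 /= 3  ⇒  (1, -1, 1/3)
     R1 -= 4·R0  ⇒  (0, 6, 2/3)
[2] R1 /= 6  ⇒  (0, 1, 1/9)
     R0 -= -1·R1  ⇒  (1, 0, 4/9)

rank = 2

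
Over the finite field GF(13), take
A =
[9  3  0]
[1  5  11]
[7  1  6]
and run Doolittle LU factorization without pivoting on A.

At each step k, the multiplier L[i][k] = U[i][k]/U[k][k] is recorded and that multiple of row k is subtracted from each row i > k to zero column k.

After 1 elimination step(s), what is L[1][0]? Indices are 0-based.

Step 1: pivot at (0,0) is 9.
  row1 ← row1 − (3)·row0  ⇒  L[1][0]=3, U row1=(0, 9, 11)
  row2 ← row2 − (8)·row0  ⇒  L[2][0]=8, U row2=(0, 3, 6)

L[1][0] = 3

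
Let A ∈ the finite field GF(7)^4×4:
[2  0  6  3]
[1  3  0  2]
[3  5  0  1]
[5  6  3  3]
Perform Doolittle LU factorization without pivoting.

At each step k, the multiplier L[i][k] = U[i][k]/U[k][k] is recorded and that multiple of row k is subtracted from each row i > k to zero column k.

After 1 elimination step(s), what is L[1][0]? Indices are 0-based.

L[1][0] = 4

k=0: U[0][0]=2
  eliminate (1,0): mult=4, new row 1: (0, 3, 4, 4); set L[1][0]=4
  eliminate (2,0): mult=5, new row 2: (0, 5, 5, 0); set L[2][0]=5
  eliminate (3,0): mult=6, new row 3: (0, 6, 2, 6); set L[3][0]=6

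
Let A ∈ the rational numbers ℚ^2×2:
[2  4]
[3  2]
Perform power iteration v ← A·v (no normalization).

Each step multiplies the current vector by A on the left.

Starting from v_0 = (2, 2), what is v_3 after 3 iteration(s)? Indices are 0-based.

v_0 = (2, 2).
v_1 = A·v_0 = (12, 10).
v_2 = A·v_1 = (64, 56).
v_3 = A·v_2 = (352, 304).

v_3 = (352, 304)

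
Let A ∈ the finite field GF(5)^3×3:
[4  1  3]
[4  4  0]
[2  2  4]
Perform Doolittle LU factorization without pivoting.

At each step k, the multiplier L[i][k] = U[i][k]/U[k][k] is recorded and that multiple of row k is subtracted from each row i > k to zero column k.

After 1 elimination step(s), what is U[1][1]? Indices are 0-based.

k=0: U[0][0]=4
  eliminate (1,0): mult=1, new row 1: (0, 3, 2); set L[1][0]=1
  eliminate (2,0): mult=3, new row 2: (0, 4, 0); set L[2][0]=3

U[1][1] = 3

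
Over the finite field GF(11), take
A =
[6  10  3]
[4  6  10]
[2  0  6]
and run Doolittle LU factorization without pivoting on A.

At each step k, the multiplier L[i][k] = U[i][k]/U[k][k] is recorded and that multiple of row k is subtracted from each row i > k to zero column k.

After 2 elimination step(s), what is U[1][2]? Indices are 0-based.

U[1][2] = 8

Step 1: pivot at (0,0) is 6.
  row1 ← row1 − (8)·row0  ⇒  L[1][0]=8, U row1=(0, 3, 8)
  row2 ← row2 − (4)·row0  ⇒  L[2][0]=4, U row2=(0, 4, 5)
Step 2: pivot at (1,1) is 3.
  row2 ← row2 − (5)·row1  ⇒  L[2][1]=5, U row2=(0, 0, 9)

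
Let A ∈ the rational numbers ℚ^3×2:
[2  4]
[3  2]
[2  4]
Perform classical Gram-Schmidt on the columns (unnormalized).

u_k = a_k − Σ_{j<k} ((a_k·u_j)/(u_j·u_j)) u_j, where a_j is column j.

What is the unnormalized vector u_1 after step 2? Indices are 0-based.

Step 1: u_0 = a_0 = (2, 3, 2).
Step 2: u_1 = a_1 − (22/17)·u_0 = (24/17, -32/17, 24/17).

u_1 = (24/17, -32/17, 24/17)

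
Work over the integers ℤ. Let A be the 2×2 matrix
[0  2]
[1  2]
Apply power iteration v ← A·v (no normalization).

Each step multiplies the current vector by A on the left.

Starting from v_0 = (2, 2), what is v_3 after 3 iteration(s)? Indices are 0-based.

v_0 = (2, 2).
v_1 = A·v_0 = (4, 6).
v_2 = A·v_1 = (12, 16).
v_3 = A·v_2 = (32, 44).

v_3 = (32, 44)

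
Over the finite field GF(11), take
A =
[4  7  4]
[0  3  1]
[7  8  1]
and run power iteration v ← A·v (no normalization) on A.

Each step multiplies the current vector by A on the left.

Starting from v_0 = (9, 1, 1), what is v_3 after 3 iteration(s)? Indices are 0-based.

v_0 = (9, 1, 1).
v_1 = A·v_0 = (3, 4, 6).
v_2 = A·v_1 = (9, 7, 4).
v_3 = A·v_2 = (2, 3, 2).

v_3 = (2, 3, 2)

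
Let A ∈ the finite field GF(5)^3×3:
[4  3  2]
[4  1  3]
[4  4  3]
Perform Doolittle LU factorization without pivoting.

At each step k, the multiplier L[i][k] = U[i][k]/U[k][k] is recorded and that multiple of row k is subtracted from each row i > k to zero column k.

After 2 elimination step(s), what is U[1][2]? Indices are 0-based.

U[1][2] = 1

Step 1: pivot at (0,0) is 4.
  row1 ← row1 − (1)·row0  ⇒  L[1][0]=1, U row1=(0, 3, 1)
  row2 ← row2 − (1)·row0  ⇒  L[2][0]=1, U row2=(0, 1, 1)
Step 2: pivot at (1,1) is 3.
  row2 ← row2 − (2)·row1  ⇒  L[2][1]=2, U row2=(0, 0, 4)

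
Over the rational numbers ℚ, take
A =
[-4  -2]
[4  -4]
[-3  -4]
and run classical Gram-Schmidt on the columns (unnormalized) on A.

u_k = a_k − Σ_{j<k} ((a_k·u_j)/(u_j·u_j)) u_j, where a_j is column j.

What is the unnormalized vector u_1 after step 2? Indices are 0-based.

u_1 = (-66/41, -180/41, -152/41)

Step 1: u_0 = a_0 = (-4, 4, -3).
Step 2: u_1 = a_1 − (4/41)·u_0 = (-66/41, -180/41, -152/41).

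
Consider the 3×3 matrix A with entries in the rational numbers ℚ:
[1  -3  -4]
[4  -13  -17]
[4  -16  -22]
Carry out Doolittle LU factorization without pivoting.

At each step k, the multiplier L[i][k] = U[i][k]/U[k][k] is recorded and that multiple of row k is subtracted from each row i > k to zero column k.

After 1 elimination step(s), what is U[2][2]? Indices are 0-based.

U[2][2] = -6

[col 0] pivot 1
  R1 -= 4*R0 → (0, -1, -1)  (L[1][0] := 4)
  R2 -= 4*R0 → (0, -4, -6)  (L[2][0] := 4)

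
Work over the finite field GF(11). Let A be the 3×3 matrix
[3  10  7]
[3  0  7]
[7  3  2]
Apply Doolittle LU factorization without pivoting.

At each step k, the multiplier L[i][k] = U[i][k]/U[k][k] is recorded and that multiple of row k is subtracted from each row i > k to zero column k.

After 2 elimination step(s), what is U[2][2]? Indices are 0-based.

U[2][2] = 4

[col 0] pivot 3
  R1 -= 1*R0 → (0, 1, 0)  (L[1][0] := 1)
  R2 -= 6*R0 → (0, 9, 4)  (L[2][0] := 6)
[col 1] pivot 1
  R2 -= 9*R1 → (0, 0, 4)  (L[2][1] := 9)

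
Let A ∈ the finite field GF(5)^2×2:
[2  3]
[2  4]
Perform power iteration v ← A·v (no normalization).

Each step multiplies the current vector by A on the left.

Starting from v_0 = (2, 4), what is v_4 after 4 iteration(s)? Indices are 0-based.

v_4 = (1, 3)

v_0 = (2, 4).
v_1 = A·v_0 = (1, 0).
v_2 = A·v_1 = (2, 2).
v_3 = A·v_2 = (0, 2).
v_4 = A·v_3 = (1, 3).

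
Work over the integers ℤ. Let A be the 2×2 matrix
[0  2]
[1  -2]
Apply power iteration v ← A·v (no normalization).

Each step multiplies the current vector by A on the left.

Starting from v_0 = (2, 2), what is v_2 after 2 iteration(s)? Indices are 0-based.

v_2 = (-4, 8)

v_0 = (2, 2).
v_1 = A·v_0 = (4, -2).
v_2 = A·v_1 = (-4, 8).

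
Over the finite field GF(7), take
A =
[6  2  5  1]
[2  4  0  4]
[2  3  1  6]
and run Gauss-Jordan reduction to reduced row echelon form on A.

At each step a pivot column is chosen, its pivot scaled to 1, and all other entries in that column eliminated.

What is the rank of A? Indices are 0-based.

pivot(0,0)=6: scale R0 → (1, 5, 2, 6)
  clear (1,0): R1 −= (2)R0 → (0, 1, 3, 6)
  clear (2,0): R2 −= (2)R0 → (0, 0, 4, 1)
pivot(1,1)=1: scale R1 → (0, 1, 3, 6)
  clear (0,1): R0 −= (5)R1 → (1, 0, 1, 4)
pivot(2,2)=4: scale R2 → (0, 0, 1, 2)
  clear (0,2): R0 −= (1)R2 → (1, 0, 0, 2)
  clear (1,2): R1 −= (3)R2 → (0, 1, 0, 0)

rank = 3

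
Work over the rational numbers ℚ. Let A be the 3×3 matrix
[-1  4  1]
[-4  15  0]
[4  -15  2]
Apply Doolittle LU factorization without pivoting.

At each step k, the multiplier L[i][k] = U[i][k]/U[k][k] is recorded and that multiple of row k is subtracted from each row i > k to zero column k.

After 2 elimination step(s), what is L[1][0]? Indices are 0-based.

L[1][0] = 4

Step 1: pivot at (0,0) is -1.
  row1 ← row1 − (4)·row0  ⇒  L[1][0]=4, U row1=(0, -1, -4)
  row2 ← row2 − (-4)·row0  ⇒  L[2][0]=-4, U row2=(0, 1, 6)
Step 2: pivot at (1,1) is -1.
  row2 ← row2 − (-1)·row1  ⇒  L[2][1]=-1, U row2=(0, 0, 2)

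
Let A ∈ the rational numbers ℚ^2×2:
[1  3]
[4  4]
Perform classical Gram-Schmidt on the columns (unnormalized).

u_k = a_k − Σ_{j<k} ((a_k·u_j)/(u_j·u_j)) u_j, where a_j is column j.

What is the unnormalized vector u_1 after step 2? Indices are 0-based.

u_1 = (32/17, -8/17)

Step 1: u_0 = a_0 = (1, 4).
Step 2: u_1 = a_1 − (19/17)·u_0 = (32/17, -8/17).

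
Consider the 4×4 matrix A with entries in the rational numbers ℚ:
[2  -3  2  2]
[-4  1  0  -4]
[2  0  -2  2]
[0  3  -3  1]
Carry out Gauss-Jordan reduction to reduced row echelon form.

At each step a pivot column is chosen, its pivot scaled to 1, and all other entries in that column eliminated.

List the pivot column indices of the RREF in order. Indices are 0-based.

step 1: normalize row 0 (÷2) = (1, -3/2, 1, 1)
  row 1: subtract -4×row0 = (0, -5, 4, 0)
  row 2: subtract 2×row0 = (0, 3, -4, 0)
step 2: normalize row 1 (÷-5) = (0, 1, -4/5, 0)
  row 0: subtract -3/2×row1 = (1, 0, -1/5, 1)
  row 2: subtract 3×row1 = (0, 0, -8/5, 0)
  row 3: subtract 3×row1 = (0, 0, -3/5, 1)
step 3: normalize row 2 (÷-8/5) = (0, 0, 1, 0)
  row 0: subtract -1/5×row2 = (1, 0, 0, 1)
  row 1: subtract -4/5×row2 = (0, 1, 0, 0)
  row 3: subtract -3/5×row2 = (0, 0, 0, 1)
step 4: normalize row 3 (÷1) = (0, 0, 0, 1)
  row 0: subtract 1×row3 = (1, 0, 0, 0)

pivot columns: 0, 1, 2, 3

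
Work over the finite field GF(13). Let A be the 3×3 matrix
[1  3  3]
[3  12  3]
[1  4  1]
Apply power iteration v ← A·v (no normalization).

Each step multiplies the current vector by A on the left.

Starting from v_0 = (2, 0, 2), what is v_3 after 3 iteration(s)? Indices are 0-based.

v_0 = (2, 0, 2).
v_1 = A·v_0 = (8, 12, 4).
v_2 = A·v_1 = (4, 11, 8).
v_3 = A·v_2 = (9, 12, 4).

v_3 = (9, 12, 4)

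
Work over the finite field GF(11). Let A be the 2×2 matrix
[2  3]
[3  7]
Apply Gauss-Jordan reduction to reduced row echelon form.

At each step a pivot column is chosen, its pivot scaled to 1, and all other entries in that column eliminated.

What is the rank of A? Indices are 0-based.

rank = 2

[1] R0 /= 2  ⇒  (1, 7)
     R1 -= 3·R0  ⇒  (0, 8)
[2] R1 /= 8  ⇒  (0, 1)
     R0 -= 7·R1  ⇒  (1, 0)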